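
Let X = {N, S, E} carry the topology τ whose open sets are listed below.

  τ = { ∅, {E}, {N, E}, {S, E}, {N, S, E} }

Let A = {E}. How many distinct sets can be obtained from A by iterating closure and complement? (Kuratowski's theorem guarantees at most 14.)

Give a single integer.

X∖A={N, S}, int(X∖A)=∅, hence cl(A)={N, S, E}
Orbit (k=closure, c=complement):
  1. A     = {E}
  2. kA    = {N, S, E}
  3. cA    = {N, S}
  4. ckA   = ∅
(closed under both — stop)

4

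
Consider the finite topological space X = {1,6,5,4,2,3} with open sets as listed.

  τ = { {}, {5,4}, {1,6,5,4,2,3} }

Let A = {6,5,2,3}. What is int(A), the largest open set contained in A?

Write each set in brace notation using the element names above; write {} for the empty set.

U open, U⊆A: {}. int(A) = ⋃ = {}

{}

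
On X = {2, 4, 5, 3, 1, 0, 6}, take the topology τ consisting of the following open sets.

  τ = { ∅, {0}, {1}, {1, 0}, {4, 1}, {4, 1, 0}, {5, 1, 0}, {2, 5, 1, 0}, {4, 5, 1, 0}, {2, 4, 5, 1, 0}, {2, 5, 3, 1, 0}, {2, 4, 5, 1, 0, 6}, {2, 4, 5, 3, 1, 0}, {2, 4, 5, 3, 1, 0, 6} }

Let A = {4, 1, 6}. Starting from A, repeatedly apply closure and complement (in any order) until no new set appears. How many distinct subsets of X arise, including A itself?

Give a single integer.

cl via duality: int({2, 5, 3, 0}) = {0}, so X∖{0} = {2, 4, 5, 3, 1, 6}
Write k for closure, c for complement:
  1. A     = {4, 1, 6}
  2. kA    = {2, 4, 5, 3, 1, 6}
  3. cA    = {2, 5, 3, 0}
  4. ckA   = {0}
  5. kcA   = {2, 5, 3, 0, 6}
  6. ckcA  = {4, 1}
applying k or c yields no new set

6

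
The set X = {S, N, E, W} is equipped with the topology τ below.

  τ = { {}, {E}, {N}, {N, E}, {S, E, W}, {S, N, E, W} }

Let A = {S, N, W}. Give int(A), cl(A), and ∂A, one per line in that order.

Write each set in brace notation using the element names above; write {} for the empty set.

int(A) = {N}
cl(A)  = {S, N, W}
∂A     = {S, W}

opens ⊆ A: {}, {N}; union → int = {N}
complement {E}; its interior {E}; cl(A) = X∖{E} = {S, N, W}
boundary = {S, N, W} ∖ {N} = {S, W}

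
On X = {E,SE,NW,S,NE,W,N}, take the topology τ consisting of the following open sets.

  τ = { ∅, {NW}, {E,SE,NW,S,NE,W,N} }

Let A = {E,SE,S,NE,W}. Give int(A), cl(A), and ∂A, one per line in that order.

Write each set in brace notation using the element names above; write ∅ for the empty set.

open subsets of A: ∅; so int(A) = ∅
closure: X∖int(X∖A) = X∖{NW} = {E,SE,S,NE,W,N}
∂A = {E,SE,S,NE,W,N} minus ∅ = {E,SE,S,NE,W,N}

int(A) = ∅
cl(A)  = {E,SE,S,NE,W,N}
∂A     = {E,SE,S,NE,W,N}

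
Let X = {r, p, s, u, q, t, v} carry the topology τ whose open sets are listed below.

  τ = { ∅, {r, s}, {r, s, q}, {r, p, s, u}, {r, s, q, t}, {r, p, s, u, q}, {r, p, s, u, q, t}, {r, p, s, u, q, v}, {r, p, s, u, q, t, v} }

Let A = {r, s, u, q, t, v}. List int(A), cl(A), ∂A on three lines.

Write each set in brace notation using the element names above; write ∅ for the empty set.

int(A) = {r, s, q, t}
cl(A)  = {r, p, s, u, q, t, v}
∂A     = {p, u, v}

opens ⊆ A: ∅, {r, s}, {r, s, q}, {r, s, q, t}; union → int = {r, s, q, t}
complement {p}; its interior ∅; cl(A) = X∖∅ = {r, p, s, u, q, t, v}
boundary = {r, p, s, u, q, t, v} ∖ {r, s, q, t} = {p, u, v}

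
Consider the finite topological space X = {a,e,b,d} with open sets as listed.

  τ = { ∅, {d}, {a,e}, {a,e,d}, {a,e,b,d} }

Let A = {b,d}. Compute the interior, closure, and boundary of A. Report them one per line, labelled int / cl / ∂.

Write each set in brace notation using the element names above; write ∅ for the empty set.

U open, U⊆A: ∅, {d}. int(A) = ⋃ = {d}
X∖A={a,e}, int(X∖A)={a,e}, hence cl(A)={b,d}
∂A: remove int from cl → {b}

int(A) = {d}
cl(A)  = {b,d}
∂A     = {b}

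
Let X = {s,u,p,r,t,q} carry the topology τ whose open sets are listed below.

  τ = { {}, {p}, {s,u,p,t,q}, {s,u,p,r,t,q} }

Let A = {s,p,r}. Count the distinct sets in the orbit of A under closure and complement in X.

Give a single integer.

6

cl via duality: int({u,t,q}) = {}, so X∖{} = {s,u,p,r,t,q}
Write k for closure, c for complement:
  1. A     = {s,p,r}
  2. kA    = {s,u,p,r,t,q}
  3. cA    = {u,t,q}
  4. ckA   = {}
  5. kcA   = {s,u,r,t,q}
  6. ckcA  = {p}
applying k or c yields no new set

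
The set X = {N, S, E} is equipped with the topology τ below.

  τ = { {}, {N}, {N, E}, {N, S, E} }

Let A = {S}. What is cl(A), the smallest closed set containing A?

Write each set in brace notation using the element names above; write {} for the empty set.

cl via duality: int({N, E}) = {N, E}, so X∖{N, E} = {S}

{S}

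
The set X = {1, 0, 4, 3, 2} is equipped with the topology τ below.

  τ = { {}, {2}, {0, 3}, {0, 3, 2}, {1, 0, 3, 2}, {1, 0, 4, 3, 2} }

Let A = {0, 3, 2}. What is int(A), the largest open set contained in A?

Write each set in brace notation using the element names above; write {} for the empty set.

interior: largest open inside A is {0, 3, 2} (from {}, {2}, {0, 3}, {0, 3, 2})

{0, 3, 2}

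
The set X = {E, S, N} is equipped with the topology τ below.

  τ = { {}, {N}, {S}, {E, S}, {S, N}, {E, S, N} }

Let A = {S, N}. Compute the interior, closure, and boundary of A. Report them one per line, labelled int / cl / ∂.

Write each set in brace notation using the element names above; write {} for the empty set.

int(A) = {S, N}
cl(A)  = {E, S, N}
∂A     = {E}

interior: largest open inside A is {S, N} (from {}, {S}, {N}, {S, N})
cl via duality: int({E}) = {}, so X∖{} = {E, S, N}
cl∖int = {E}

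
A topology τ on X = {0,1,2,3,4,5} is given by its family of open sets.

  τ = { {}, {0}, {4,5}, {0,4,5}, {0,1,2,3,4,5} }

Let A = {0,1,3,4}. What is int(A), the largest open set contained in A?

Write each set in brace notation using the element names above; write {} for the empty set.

U open, U⊆A: {}, {0}. int(A) = ⋃ = {0}

{0}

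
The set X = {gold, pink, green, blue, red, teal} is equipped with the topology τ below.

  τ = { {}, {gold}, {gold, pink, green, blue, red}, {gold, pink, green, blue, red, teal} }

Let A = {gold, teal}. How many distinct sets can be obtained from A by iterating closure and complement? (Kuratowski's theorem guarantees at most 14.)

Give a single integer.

6

closure: X∖int(X∖A) = X∖{} = {gold, pink, green, blue, red, teal}
Let k=closure and c=complement:
  1. A     = {gold, teal}
  2. kA    = {gold, pink, green, blue, red, teal}
  3. cA    = {pink, green, blue, red}
  4. ckA   = {}
  5. kcA   = {pink, green, blue, red, teal}
  6. ckcA  = {gold}
— saturated at 6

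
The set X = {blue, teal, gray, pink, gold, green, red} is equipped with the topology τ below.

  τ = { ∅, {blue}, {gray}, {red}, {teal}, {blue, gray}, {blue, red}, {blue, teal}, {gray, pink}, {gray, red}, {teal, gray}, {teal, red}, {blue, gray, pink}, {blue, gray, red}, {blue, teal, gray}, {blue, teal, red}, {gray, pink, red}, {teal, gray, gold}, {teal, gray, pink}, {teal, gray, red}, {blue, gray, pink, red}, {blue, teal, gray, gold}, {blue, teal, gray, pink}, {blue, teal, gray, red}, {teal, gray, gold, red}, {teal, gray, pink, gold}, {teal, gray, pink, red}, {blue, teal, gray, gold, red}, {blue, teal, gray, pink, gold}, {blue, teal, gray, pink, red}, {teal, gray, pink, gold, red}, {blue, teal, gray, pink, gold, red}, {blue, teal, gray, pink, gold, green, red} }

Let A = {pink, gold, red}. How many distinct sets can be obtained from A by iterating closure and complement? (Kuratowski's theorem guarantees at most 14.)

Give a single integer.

8

X∖A={blue, teal, gray, green}, int(X∖A)={blue, teal, gray}, hence cl(A)={pink, gold, green, red}
Orbit (k=closure, c=complement):
  1. A     = {pink, gold, red}
  2. kA    = {pink, gold, green, red}
  3. cA    = {blue, teal, gray, green}
  4. ckA   = {blue, teal, gray}
  5. kcA   = {blue, teal, gray, pink, gold, green}
  6. ckcA  = {red}
  7. kckcA = {green, red}
  8. ckckcA = {blue, teal, gray, pink, gold}
(closed under both — stop)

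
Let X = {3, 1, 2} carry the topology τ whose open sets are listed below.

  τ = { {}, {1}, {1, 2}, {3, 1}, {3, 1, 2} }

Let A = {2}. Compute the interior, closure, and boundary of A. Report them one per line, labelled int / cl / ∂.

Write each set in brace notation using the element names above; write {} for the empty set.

int(A) = {}
cl(A)  = {2}
∂A     = {2}

opens ⊆ A: {}; union → int = {}
complement {3, 1}; its interior {3, 1}; cl(A) = X∖{3, 1} = {2}
boundary = {2} ∖ {} = {2}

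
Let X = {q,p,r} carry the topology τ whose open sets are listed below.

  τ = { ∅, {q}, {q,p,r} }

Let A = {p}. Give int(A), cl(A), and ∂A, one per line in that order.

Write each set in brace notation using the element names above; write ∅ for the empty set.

opens ⊆ A: ∅; union → int = ∅
complement {q,r}; its interior {q}; cl(A) = X∖{q} = {p,r}
boundary = {p,r} ∖ ∅ = {p,r}

int(A) = ∅
cl(A)  = {p,r}
∂A     = {p,r}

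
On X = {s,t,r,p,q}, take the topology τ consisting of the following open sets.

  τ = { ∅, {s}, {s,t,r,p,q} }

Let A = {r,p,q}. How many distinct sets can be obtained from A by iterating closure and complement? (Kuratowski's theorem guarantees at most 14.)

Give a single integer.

6

X∖A={s,t}, int(X∖A)={s}, hence cl(A)={t,r,p,q}
Orbit (k=closure, c=complement):
  1. A     = {r,p,q}
  2. kA    = {t,r,p,q}
  3. cA    = {s,t}
  4. ckA   = {s}
  5. kcA   = {s,t,r,p,q}
  6. ckcA  = ∅
(closed under both — stop)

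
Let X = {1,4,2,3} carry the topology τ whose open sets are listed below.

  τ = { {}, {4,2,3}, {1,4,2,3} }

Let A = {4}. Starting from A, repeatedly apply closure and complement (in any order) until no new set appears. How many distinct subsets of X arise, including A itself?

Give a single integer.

complement {1,2,3}; its interior {}; cl(A) = X∖{} = {1,4,2,3}
With k = closure, c = complement:
  1. A     = {4}
  2. kA    = {1,4,2,3}
  3. cA    = {1,2,3}
  4. ckA   = {}
k, c of each give nothing new

4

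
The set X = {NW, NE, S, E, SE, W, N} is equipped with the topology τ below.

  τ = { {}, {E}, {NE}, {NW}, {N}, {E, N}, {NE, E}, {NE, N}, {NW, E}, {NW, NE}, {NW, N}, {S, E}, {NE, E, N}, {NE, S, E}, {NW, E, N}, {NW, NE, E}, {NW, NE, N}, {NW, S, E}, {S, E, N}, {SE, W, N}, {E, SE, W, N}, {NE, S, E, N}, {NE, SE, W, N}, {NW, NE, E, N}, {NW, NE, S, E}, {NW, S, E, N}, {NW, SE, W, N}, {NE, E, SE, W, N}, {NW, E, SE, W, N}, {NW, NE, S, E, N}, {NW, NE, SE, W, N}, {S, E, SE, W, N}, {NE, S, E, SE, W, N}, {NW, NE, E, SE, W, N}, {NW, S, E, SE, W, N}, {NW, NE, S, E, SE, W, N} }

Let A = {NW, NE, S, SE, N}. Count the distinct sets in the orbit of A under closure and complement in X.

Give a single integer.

8

X∖A={E, W}, int(X∖A)={E}, hence cl(A)={NW, NE, S, SE, W, N}
Orbit (k=closure, c=complement):
  1. A     = {NW, NE, S, SE, N}
  2. kA    = {NW, NE, S, SE, W, N}
  3. cA    = {E, W}
  4. ckA   = {E}
  5. kcA   = {S, E, SE, W}
  6. kckA  = {S, E}
  7. ckcA  = {NW, NE, N}
  8. ckckA = {NW, NE, SE, W, N}
(closed under both — stop)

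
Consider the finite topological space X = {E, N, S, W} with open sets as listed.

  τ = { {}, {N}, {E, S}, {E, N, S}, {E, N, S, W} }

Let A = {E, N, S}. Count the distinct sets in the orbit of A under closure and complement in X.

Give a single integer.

complement {W}; its interior {}; cl(A) = X∖{} = {E, N, S, W}
With k = closure, c = complement:
  1. A     = {E, N, S}
  2. kA    = {E, N, S, W}
  3. cA    = {W}
  4. ckA   = {}
k, c of each give nothing new

4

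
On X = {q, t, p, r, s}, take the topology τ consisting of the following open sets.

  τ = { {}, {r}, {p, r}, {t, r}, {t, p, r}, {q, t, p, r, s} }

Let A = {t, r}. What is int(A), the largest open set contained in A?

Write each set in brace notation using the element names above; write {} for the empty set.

{t, r}

U open, U⊆A: {}, {r}, {t, r}. int(A) = ⋃ = {t, r}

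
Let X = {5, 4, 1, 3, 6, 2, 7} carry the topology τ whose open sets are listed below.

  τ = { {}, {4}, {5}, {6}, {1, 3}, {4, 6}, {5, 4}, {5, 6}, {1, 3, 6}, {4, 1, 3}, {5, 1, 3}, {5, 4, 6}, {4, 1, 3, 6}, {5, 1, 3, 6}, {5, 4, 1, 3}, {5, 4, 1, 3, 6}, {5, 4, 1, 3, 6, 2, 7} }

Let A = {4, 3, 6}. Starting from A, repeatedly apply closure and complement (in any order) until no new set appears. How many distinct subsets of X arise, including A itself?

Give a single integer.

closure: X∖int(X∖A) = X∖{5} = {4, 1, 3, 6, 2, 7}
Let k=closure and c=complement:
  1. A     = {4, 3, 6}
  2. kA    = {4, 1, 3, 6, 2, 7}
  3. cA    = {5, 1, 2, 7}
  4. ckA   = {5}
  5. kcA   = {5, 1, 3, 2, 7}
  6. kckA  = {5, 2, 7}
  7. ckcA  = {4, 6}
  8. ckckA = {4, 1, 3, 6}
  9. kckcA = {4, 6, 2, 7}
  10. ckckcA = {5, 1, 3}
— saturated at 10

10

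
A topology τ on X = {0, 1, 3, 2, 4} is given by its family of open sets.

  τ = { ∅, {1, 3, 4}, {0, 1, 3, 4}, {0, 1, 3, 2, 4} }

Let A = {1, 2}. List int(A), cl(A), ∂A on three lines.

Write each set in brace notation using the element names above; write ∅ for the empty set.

int(A) = ∅
cl(A)  = {0, 1, 3, 2, 4}
∂A     = {0, 1, 3, 2, 4}

opens ⊆ A: ∅; union → int = ∅
complement {0, 3, 4}; its interior ∅; cl(A) = X∖∅ = {0, 1, 3, 2, 4}
boundary = {0, 1, 3, 2, 4} ∖ ∅ = {0, 1, 3, 2, 4}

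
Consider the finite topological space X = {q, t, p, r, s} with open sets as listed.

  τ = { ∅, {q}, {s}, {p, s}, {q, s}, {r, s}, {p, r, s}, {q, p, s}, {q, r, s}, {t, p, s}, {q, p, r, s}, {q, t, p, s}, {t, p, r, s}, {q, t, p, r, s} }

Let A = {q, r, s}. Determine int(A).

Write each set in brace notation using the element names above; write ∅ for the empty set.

U open, U⊆A: ∅, {q}, {s}, {q, s}, {r, s}, {q, r, s}. int(A) = ⋃ = {q, r, s}

{q, r, s}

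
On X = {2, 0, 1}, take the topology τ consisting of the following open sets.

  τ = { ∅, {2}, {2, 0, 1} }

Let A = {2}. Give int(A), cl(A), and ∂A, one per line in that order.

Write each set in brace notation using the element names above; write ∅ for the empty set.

open subsets of A: ∅, {2}; so int(A) = {2}
closure: X∖int(X∖A) = X∖∅ = {2, 0, 1}
∂A = {2, 0, 1} minus {2} = {0, 1}

int(A) = {2}
cl(A)  = {2, 0, 1}
∂A     = {0, 1}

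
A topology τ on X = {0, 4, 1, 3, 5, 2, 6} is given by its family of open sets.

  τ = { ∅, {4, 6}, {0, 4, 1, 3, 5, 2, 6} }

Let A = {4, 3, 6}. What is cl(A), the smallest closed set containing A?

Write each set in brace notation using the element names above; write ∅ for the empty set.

cl via duality: int({0, 1, 5, 2}) = ∅, so X∖∅ = {0, 4, 1, 3, 5, 2, 6}

{0, 4, 1, 3, 5, 2, 6}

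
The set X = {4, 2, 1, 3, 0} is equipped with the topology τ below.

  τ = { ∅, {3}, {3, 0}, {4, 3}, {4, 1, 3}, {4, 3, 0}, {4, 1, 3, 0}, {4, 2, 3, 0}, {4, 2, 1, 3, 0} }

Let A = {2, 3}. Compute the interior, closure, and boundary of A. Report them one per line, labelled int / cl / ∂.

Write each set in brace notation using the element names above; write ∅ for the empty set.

int(A) = {3}
cl(A)  = {4, 2, 1, 3, 0}
∂A     = {4, 2, 1, 0}

U open, U⊆A: ∅, {3}. int(A) = ⋃ = {3}
X∖A={4, 1, 0}, int(X∖A)=∅, hence cl(A)={4, 2, 1, 3, 0}
∂A: remove int from cl → {4, 2, 1, 0}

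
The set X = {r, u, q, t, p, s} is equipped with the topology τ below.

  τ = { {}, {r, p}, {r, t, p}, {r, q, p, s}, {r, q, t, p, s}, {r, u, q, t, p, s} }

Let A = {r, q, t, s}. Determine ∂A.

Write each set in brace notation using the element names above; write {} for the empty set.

{r, u, q, t, p, s}

open subsets of A: {}; so int(A) = {}
closure: X∖int(X∖A) = X∖{} = {r, u, q, t, p, s}
∂A = {r, u, q, t, p, s} minus {} = {r, u, q, t, p, s}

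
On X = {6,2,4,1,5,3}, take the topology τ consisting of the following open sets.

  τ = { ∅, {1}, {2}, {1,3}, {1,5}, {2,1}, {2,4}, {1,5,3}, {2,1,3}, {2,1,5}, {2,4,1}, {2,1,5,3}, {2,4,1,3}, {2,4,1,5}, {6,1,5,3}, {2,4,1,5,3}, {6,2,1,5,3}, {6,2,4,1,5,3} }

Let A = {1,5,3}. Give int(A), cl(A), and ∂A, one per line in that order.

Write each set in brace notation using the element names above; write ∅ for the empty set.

int(A) = {1,5,3}
cl(A)  = {6,1,5,3}
∂A     = {6}

opens ⊆ A: ∅, {1}, {1,5}, {1,3}, {1,5,3}; union → int = {1,5,3}
complement {6,2,4}; its interior {2,4}; cl(A) = X∖{2,4} = {6,1,5,3}
boundary = {6,1,5,3} ∖ {1,5,3} = {6}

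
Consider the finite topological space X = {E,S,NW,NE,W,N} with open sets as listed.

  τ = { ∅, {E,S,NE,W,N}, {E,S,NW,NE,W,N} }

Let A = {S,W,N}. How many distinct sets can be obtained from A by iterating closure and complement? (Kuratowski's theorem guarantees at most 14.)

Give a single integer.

closure: X∖int(X∖A) = X∖∅ = {E,S,NW,NE,W,N}
Let k=closure and c=complement:
  1. A     = {S,W,N}
  2. kA    = {E,S,NW,NE,W,N}
  3. cA    = {E,NW,NE}
  4. ckA   = ∅
— saturated at 4

4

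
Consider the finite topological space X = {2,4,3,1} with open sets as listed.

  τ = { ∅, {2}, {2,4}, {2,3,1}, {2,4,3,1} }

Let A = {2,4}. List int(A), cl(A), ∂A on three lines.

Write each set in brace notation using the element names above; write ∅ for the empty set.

int(A) = {2,4}
cl(A)  = {2,4,3,1}
∂A     = {3,1}

U open, U⊆A: ∅, {2}, {2,4}. int(A) = ⋃ = {2,4}
X∖A={3,1}, int(X∖A)=∅, hence cl(A)={2,4,3,1}
∂A: remove int from cl → {3,1}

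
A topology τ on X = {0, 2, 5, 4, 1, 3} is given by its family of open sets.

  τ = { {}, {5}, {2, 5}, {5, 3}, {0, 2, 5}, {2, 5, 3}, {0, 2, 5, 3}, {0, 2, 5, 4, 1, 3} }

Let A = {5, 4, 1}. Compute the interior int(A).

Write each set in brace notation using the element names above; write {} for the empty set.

{5}

open subsets of A: {}, {5}; so int(A) = {5}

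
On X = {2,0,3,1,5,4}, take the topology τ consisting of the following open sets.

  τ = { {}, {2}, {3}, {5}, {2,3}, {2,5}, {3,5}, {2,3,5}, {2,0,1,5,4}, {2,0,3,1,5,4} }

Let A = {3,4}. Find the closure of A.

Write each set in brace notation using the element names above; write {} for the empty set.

{0,3,1,4}

cl via duality: int({2,0,1,5}) = {2,5}, so X∖{2,5} = {0,3,1,4}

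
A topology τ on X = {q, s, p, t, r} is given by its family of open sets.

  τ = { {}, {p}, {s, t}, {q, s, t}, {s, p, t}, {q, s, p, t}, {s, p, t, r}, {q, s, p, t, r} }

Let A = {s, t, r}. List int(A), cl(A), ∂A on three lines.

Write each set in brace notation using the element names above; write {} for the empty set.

interior: largest open inside A is {s, t} (from {}, {s, t})
cl via duality: int({q, p}) = {p}, so X∖{p} = {q, s, t, r}
cl∖int = {q, r}

int(A) = {s, t}
cl(A)  = {q, s, t, r}
∂A     = {q, r}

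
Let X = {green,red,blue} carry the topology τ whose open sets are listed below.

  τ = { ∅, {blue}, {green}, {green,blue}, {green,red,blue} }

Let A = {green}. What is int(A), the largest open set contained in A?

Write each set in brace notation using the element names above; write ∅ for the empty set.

interior: largest open inside A is {green} (from ∅, {green})

{green}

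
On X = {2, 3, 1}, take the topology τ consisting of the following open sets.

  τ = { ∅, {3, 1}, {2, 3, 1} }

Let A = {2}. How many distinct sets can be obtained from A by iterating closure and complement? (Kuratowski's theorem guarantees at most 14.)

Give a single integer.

complement {3, 1}; its interior {3, 1}; cl(A) = X∖{3, 1} = {2}
With k = closure, c = complement:
  1. A     = {2}
  2. cA    = {3, 1}
  3. kcA   = {2, 3, 1}
  4. ckcA  = ∅
k, c of each give nothing new

4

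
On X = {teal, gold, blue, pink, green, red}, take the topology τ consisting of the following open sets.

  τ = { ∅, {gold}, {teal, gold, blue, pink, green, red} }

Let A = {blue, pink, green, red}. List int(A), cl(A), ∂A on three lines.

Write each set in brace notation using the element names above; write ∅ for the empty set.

int(A) = ∅
cl(A)  = {teal, blue, pink, green, red}
∂A     = {teal, blue, pink, green, red}

opens ⊆ A: ∅; union → int = ∅
complement {teal, gold}; its interior {gold}; cl(A) = X∖{gold} = {teal, blue, pink, green, red}
boundary = {teal, blue, pink, green, red} ∖ ∅ = {teal, blue, pink, green, red}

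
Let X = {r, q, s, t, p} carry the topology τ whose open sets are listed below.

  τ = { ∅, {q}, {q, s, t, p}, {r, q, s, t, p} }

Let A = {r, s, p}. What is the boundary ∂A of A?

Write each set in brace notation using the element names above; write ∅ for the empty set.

open subsets of A: ∅; so int(A) = ∅
closure: X∖int(X∖A) = X∖{q} = {r, s, t, p}
∂A = {r, s, t, p} minus ∅ = {r, s, t, p}

{r, s, t, p}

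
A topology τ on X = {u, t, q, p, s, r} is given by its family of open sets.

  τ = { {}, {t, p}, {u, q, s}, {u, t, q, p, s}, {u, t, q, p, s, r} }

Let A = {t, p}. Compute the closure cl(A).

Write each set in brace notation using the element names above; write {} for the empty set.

{t, p, r}

complement {u, q, s, r}; its interior {u, q, s}; cl(A) = X∖{u, q, s} = {t, p, r}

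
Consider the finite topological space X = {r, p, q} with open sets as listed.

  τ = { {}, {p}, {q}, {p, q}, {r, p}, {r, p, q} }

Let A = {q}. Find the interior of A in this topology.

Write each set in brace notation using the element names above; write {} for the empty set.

{q}

opens ⊆ A: {}, {q}; union → int = {q}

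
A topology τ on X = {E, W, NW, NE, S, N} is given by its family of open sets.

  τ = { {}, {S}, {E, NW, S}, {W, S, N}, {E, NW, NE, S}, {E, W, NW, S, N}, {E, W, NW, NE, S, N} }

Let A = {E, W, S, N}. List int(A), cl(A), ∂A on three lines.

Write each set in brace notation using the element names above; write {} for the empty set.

open subsets of A: {}, {S}, {W, S, N}; so int(A) = {W, S, N}
closure: X∖int(X∖A) = X∖{} = {E, W, NW, NE, S, N}
∂A = {E, W, NW, NE, S, N} minus {W, S, N} = {E, NW, NE}

int(A) = {W, S, N}
cl(A)  = {E, W, NW, NE, S, N}
∂A     = {E, NW, NE}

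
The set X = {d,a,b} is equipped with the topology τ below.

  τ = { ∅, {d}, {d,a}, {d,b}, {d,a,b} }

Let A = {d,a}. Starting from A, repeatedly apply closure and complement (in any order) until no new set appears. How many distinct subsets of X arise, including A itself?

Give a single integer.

4

cl via duality: int({b}) = ∅, so X∖∅ = {d,a,b}
Write k for closure, c for complement:
  1. A     = {d,a}
  2. kA    = {d,a,b}
  3. cA    = {b}
  4. ckA   = ∅
applying k or c yields no new set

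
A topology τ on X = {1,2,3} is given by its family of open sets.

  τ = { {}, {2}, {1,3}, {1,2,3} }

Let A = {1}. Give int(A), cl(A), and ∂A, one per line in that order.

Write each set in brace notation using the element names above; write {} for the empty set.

int(A) = {}
cl(A)  = {1,3}
∂A     = {1,3}

open subsets of A: {}; so int(A) = {}
closure: X∖int(X∖A) = X∖{2} = {1,3}
∂A = {1,3} minus {} = {1,3}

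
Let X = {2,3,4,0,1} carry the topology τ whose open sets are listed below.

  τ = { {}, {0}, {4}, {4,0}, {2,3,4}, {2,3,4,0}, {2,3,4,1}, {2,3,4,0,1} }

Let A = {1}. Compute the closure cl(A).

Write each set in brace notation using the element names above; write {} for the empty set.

complement {2,3,4,0}; its interior {2,3,4,0}; cl(A) = X∖{2,3,4,0} = {1}

{1}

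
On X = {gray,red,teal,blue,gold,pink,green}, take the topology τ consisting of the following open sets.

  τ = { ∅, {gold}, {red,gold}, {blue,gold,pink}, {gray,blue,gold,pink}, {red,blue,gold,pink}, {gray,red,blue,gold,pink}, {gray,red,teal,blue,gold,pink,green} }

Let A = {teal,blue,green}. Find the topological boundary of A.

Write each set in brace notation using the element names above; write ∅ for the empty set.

interior: largest open inside A is ∅ (from ∅)
cl via duality: int({gray,red,gold,pink}) = {red,gold}, so X∖{red,gold} = {gray,teal,blue,pink,green}
cl∖int = {gray,teal,blue,pink,green}

{gray,teal,blue,pink,green}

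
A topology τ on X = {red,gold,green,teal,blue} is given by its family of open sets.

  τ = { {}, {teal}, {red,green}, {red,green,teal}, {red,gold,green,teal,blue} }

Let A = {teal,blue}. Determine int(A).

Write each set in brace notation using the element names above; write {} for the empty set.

interior: largest open inside A is {teal} (from {}, {teal})

{teal}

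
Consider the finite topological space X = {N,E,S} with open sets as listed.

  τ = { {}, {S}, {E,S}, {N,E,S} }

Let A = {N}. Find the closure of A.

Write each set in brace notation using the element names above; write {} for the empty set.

cl via duality: int({E,S}) = {E,S}, so X∖{E,S} = {N}

{N}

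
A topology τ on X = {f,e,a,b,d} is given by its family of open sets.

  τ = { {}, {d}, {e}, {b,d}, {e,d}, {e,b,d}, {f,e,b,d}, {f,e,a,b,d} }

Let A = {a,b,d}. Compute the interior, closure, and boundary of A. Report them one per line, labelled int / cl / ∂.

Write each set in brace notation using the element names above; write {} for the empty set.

interior: largest open inside A is {b,d} (from {}, {d}, {b,d})
cl via duality: int({f,e}) = {e}, so X∖{e} = {f,a,b,d}
cl∖int = {f,a}

int(A) = {b,d}
cl(A)  = {f,a,b,d}
∂A     = {f,a}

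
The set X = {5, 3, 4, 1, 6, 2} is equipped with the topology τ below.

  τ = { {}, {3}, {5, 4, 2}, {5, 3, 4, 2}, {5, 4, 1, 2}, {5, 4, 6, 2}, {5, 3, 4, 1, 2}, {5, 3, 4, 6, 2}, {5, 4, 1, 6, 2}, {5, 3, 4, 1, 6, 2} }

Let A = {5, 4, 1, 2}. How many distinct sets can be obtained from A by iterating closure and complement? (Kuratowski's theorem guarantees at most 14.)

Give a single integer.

4

complement {3, 6}; its interior {3}; cl(A) = X∖{3} = {5, 4, 1, 6, 2}
With k = closure, c = complement:
  1. A     = {5, 4, 1, 2}
  2. kA    = {5, 4, 1, 6, 2}
  3. cA    = {3, 6}
  4. ckA   = {3}
k, c of each give nothing new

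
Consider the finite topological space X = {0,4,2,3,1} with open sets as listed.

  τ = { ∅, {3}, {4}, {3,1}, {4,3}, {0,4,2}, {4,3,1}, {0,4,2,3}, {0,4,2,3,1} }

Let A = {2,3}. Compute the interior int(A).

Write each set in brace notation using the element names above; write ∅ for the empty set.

{3}

interior: largest open inside A is {3} (from ∅, {3})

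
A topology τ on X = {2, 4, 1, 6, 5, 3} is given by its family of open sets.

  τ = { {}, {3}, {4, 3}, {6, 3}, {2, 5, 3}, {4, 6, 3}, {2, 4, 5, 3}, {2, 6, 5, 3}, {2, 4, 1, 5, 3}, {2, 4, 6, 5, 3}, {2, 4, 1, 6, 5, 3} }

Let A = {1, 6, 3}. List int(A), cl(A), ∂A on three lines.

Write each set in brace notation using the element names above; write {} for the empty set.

int(A) = {6, 3}
cl(A)  = {2, 4, 1, 6, 5, 3}
∂A     = {2, 4, 1, 5}

interior: largest open inside A is {6, 3} (from {}, {3}, {6, 3})
cl via duality: int({2, 4, 5}) = {}, so X∖{} = {2, 4, 1, 6, 5, 3}
cl∖int = {2, 4, 1, 5}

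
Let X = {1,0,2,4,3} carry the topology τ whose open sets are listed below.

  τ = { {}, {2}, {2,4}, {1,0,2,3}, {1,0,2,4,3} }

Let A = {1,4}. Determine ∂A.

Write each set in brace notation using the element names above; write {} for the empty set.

opens ⊆ A: {}; union → int = {}
complement {0,2,3}; its interior {2}; cl(A) = X∖{2} = {1,0,4,3}
boundary = {1,0,4,3} ∖ {} = {1,0,4,3}

{1,0,4,3}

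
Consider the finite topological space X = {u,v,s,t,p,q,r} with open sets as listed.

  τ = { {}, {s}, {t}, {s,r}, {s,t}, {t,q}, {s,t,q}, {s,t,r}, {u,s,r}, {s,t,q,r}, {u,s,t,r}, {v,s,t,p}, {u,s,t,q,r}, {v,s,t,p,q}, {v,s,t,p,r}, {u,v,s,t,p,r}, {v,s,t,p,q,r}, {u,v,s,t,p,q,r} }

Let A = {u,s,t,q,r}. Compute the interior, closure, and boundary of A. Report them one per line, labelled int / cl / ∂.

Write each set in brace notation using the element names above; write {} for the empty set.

int(A) = {u,s,t,q,r}
cl(A)  = {u,v,s,t,p,q,r}
∂A     = {v,p}

open subsets of A: {}, {t}, {s}, {s,r}, {t,q}, {s,t}, {s,t,q}, {s,t,r}, {u,s,r}, {u,s,t,r}, {s,t,q,r}, {u,s,t,q,r}; so int(A) = {u,s,t,q,r}
closure: X∖int(X∖A) = X∖{} = {u,v,s,t,p,q,r}
∂A = {u,v,s,t,p,q,r} minus {u,s,t,q,r} = {v,p}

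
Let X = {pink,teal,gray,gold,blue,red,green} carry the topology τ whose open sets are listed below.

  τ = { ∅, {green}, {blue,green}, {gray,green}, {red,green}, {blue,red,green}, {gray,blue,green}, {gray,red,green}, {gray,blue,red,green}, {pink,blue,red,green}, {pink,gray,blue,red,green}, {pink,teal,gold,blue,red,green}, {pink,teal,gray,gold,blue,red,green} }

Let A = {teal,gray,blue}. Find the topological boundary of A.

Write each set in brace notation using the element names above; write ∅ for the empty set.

{pink,teal,gray,gold,blue}

U open, U⊆A: ∅. int(A) = ⋃ = ∅
X∖A={pink,gold,red,green}, int(X∖A)={red,green}, hence cl(A)={pink,teal,gray,gold,blue}
∂A: remove int from cl → {pink,teal,gray,gold,blue}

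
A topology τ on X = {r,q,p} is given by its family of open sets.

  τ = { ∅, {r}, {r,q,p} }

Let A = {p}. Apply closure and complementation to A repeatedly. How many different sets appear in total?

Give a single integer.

X∖A={r,q}, int(X∖A)={r}, hence cl(A)={q,p}
Orbit (k=closure, c=complement):
  1. A     = {p}
  2. kA    = {q,p}
  3. cA    = {r,q}
  4. ckA   = {r}
  5. kcA   = {r,q,p}
  6. ckcA  = ∅
(closed under both — stop)

6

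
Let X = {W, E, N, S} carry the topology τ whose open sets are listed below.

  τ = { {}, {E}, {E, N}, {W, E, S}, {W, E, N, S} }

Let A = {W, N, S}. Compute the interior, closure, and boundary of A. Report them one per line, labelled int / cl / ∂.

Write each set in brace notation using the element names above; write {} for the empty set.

int(A) = {}
cl(A)  = {W, N, S}
∂A     = {W, N, S}

opens ⊆ A: {}; union → int = {}
complement {E}; its interior {E}; cl(A) = X∖{E} = {W, N, S}
boundary = {W, N, S} ∖ {} = {W, N, S}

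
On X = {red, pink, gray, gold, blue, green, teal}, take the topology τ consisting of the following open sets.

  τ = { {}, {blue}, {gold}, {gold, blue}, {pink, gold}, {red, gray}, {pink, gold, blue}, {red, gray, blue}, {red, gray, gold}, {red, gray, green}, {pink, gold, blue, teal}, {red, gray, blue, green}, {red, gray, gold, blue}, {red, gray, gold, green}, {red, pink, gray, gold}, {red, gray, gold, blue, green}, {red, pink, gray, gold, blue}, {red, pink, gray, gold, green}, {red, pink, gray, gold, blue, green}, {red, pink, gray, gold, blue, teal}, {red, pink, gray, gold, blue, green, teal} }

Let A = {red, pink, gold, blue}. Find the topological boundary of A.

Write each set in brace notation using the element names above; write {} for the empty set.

{red, gray, green, teal}

opens ⊆ A: {}, {gold}, {blue}, {pink, gold}, {gold, blue}, {pink, gold, blue}; union → int = {pink, gold, blue}
complement {gray, green, teal}; its interior {}; cl(A) = X∖{} = {red, pink, gray, gold, blue, green, teal}
boundary = {red, pink, gray, gold, blue, green, teal} ∖ {pink, gold, blue} = {red, gray, green, teal}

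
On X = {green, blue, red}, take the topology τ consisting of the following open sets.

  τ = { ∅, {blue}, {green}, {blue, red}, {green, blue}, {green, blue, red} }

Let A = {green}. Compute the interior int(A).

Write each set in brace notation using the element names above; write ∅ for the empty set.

{green}

U open, U⊆A: ∅, {green}. int(A) = ⋃ = {green}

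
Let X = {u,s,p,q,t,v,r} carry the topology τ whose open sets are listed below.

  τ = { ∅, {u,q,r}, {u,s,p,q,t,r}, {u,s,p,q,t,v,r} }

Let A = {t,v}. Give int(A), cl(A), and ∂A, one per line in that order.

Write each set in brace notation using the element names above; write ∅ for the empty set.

opens ⊆ A: ∅; union → int = ∅
complement {u,s,p,q,r}; its interior {u,q,r}; cl(A) = X∖{u,q,r} = {s,p,t,v}
boundary = {s,p,t,v} ∖ ∅ = {s,p,t,v}

int(A) = ∅
cl(A)  = {s,p,t,v}
∂A     = {s,p,t,v}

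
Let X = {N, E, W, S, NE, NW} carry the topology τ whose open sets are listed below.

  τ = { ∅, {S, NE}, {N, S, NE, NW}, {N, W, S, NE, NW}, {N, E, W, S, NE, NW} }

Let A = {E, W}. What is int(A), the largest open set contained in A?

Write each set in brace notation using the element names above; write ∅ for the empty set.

U open, U⊆A: ∅. int(A) = ⋃ = ∅

∅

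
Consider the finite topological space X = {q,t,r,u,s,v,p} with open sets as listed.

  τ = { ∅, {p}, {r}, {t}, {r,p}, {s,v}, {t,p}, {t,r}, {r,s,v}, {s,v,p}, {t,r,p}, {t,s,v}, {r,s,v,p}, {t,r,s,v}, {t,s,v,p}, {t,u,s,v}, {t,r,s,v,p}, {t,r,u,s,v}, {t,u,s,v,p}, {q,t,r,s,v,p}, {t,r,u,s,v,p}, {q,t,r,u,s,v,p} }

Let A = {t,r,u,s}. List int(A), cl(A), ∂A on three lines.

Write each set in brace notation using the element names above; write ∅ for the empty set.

interior: largest open inside A is {t,r} (from ∅, {t}, {r}, {t,r})
cl via duality: int({q,v,p}) = {p}, so X∖{p} = {q,t,r,u,s,v}
cl∖int = {q,u,s,v}

int(A) = {t,r}
cl(A)  = {q,t,r,u,s,v}
∂A     = {q,u,s,v}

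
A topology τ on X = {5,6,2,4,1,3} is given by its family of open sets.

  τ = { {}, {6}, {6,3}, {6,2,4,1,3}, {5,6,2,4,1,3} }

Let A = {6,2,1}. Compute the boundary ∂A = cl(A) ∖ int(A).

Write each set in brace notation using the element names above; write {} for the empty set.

{5,2,4,1,3}

interior: largest open inside A is {6} (from {}, {6})
cl via duality: int({5,4,3}) = {}, so X∖{} = {5,6,2,4,1,3}
cl∖int = {5,2,4,1,3}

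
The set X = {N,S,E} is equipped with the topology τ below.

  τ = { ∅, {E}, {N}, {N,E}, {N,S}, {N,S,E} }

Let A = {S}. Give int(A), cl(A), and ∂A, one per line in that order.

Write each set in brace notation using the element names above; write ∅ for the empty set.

interior: largest open inside A is ∅ (from ∅)
cl via duality: int({N,E}) = {N,E}, so X∖{N,E} = {S}
cl∖int = {S}

int(A) = ∅
cl(A)  = {S}
∂A     = {S}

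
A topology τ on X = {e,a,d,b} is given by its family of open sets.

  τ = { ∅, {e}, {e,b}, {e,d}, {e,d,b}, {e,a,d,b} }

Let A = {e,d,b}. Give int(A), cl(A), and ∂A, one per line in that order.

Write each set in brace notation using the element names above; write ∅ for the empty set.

interior: largest open inside A is {e,d,b} (from ∅, {e}, {e,d}, {e,b}, {e,d,b})
cl via duality: int({a}) = ∅, so X∖∅ = {e,a,d,b}
cl∖int = {a}

int(A) = {e,d,b}
cl(A)  = {e,a,d,b}
∂A     = {a}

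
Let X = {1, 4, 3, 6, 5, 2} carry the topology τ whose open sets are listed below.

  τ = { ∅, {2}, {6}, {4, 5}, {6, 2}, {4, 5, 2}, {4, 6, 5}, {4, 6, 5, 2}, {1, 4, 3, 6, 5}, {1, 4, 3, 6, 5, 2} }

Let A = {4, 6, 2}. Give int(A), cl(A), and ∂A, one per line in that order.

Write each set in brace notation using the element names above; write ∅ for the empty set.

int(A) = {6, 2}
cl(A)  = {1, 4, 3, 6, 5, 2}
∂A     = {1, 4, 3, 5}

open subsets of A: ∅, {2}, {6}, {6, 2}; so int(A) = {6, 2}
closure: X∖int(X∖A) = X∖∅ = {1, 4, 3, 6, 5, 2}
∂A = {1, 4, 3, 6, 5, 2} minus {6, 2} = {1, 4, 3, 5}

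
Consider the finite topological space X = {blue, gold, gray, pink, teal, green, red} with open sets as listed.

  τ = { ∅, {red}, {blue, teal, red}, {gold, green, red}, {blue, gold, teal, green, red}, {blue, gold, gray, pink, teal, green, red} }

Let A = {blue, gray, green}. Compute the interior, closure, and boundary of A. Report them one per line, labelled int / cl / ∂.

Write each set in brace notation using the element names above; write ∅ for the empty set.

int(A) = ∅
cl(A)  = {blue, gold, gray, pink, teal, green}
∂A     = {blue, gold, gray, pink, teal, green}

opens ⊆ A: ∅; union → int = ∅
complement {gold, pink, teal, red}; its interior {red}; cl(A) = X∖{red} = {blue, gold, gray, pink, teal, green}
boundary = {blue, gold, gray, pink, teal, green} ∖ ∅ = {blue, gold, gray, pink, teal, green}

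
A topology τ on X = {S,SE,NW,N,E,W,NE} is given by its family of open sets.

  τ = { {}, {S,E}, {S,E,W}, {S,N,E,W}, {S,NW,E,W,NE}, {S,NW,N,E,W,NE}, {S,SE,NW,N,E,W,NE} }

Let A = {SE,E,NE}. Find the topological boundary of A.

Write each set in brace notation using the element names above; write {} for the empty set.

{S,SE,NW,N,E,W,NE}

interior: largest open inside A is {} (from {})
cl via duality: int({S,NW,N,W}) = {}, so X∖{} = {S,SE,NW,N,E,W,NE}
cl∖int = {S,SE,NW,N,E,W,NE}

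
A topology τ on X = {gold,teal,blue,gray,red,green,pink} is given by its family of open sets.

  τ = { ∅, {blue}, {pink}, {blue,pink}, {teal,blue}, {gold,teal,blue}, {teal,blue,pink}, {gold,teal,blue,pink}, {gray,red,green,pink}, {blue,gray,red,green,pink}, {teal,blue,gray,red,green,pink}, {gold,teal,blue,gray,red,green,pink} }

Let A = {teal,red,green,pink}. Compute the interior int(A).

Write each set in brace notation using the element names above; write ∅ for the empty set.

{pink}

interior: largest open inside A is {pink} (from ∅, {pink})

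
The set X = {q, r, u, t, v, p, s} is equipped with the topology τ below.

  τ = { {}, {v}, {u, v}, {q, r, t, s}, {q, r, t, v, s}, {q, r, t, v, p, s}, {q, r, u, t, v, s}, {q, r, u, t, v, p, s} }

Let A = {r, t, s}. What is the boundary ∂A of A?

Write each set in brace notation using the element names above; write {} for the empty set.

{q, r, t, p, s}

opens ⊆ A: {}; union → int = {}
complement {q, u, v, p}; its interior {u, v}; cl(A) = X∖{u, v} = {q, r, t, p, s}
boundary = {q, r, t, p, s} ∖ {} = {q, r, t, p, s}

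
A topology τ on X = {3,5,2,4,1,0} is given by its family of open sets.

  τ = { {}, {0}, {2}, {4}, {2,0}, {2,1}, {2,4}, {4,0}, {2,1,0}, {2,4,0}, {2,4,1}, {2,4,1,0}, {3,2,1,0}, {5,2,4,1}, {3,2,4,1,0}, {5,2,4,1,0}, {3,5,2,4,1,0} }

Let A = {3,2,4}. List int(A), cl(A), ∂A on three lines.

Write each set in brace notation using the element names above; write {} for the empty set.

opens ⊆ A: {}, {4}, {2}, {2,4}; union → int = {2,4}
complement {5,1,0}; its interior {0}; cl(A) = X∖{0} = {3,5,2,4,1}
boundary = {3,5,2,4,1} ∖ {2,4} = {3,5,1}

int(A) = {2,4}
cl(A)  = {3,5,2,4,1}
∂A     = {3,5,1}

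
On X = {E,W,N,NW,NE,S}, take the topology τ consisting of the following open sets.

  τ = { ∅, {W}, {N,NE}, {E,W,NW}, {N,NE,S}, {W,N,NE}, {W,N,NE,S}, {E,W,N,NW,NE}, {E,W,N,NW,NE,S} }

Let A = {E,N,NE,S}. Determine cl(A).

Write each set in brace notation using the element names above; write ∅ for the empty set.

closure: X∖int(X∖A) = X∖{W} = {E,N,NW,NE,S}

{E,N,NW,NE,S}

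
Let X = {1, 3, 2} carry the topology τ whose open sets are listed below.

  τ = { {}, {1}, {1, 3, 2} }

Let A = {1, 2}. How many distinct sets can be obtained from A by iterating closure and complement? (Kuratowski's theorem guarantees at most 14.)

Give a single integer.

6

X∖A={3}, int(X∖A)={}, hence cl(A)={1, 3, 2}
Orbit (k=closure, c=complement):
  1. A     = {1, 2}
  2. kA    = {1, 3, 2}
  3. cA    = {3}
  4. ckA   = {}
  5. kcA   = {3, 2}
  6. ckcA  = {1}
(closed under both — stop)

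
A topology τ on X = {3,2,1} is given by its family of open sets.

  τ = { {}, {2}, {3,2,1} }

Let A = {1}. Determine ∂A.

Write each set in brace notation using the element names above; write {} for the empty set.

{3,1}

opens ⊆ A: {}; union → int = {}
complement {3,2}; its interior {2}; cl(A) = X∖{2} = {3,1}
boundary = {3,1} ∖ {} = {3,1}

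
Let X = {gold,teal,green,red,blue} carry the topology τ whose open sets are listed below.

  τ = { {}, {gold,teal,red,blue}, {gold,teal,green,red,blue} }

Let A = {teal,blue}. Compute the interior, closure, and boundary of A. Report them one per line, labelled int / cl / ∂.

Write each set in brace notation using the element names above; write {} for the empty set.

int(A) = {}
cl(A)  = {gold,teal,green,red,blue}
∂A     = {gold,teal,green,red,blue}

open subsets of A: {}; so int(A) = {}
closure: X∖int(X∖A) = X∖{} = {gold,teal,green,red,blue}
∂A = {gold,teal,green,red,blue} minus {} = {gold,teal,green,red,blue}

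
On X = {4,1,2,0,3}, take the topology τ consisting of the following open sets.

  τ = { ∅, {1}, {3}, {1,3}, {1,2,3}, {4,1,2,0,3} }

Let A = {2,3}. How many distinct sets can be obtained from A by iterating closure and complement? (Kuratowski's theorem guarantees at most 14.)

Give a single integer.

cl via duality: int({4,1,0}) = {1}, so X∖{1} = {4,2,0,3}
Write k for closure, c for complement:
  1. A     = {2,3}
  2. kA    = {4,2,0,3}
  3. cA    = {4,1,0}
  4. ckA   = {1}
  5. kcA   = {4,1,2,0}
  6. ckcA  = {3}
applying k or c yields no new set

6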